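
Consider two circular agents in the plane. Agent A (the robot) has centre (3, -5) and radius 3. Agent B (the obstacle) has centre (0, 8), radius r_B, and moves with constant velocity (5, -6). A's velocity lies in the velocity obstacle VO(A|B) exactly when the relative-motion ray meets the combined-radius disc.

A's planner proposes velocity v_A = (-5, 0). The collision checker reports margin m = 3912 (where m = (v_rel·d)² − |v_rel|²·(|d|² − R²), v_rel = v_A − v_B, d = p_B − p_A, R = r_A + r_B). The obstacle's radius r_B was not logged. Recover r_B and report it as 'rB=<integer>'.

m = 3912
d = (-3, 13);  v_rel = (-10, 6),  |v_rel|² = 136
v_rel×d = (-10)·(13) − (6)·(-3) = -112
since m = R²·136 − (-112)²:  R² = (12544 + 3912) / 136 = 121
R = √121 = 11  ⇒  r_B = 11 − 3 = 8

rB=8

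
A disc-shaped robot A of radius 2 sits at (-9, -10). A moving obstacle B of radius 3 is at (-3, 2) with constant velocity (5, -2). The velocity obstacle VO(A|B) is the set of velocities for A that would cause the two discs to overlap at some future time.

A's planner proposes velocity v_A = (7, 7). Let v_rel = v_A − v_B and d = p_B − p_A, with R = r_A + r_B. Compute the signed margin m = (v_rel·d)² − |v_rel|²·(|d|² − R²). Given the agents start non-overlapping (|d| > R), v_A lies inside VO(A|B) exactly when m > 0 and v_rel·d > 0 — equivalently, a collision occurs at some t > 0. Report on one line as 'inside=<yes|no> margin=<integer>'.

d = (6, 12),  |d|² = 180;  R = 2+3 = 5,  c = 180−5² = 155
v_rel = (2, 9),  |v_rel|² = 85;  v_rel·d = (2)·(6) + (9)·(12) = 120
85·t² − 240·t + 155 = 0  ⇒  m = 120² − 85·155 = 1225
m = 1225 > 0,  v_rel·d = 120 > 0  ⇒  inside

inside=yes margin=1225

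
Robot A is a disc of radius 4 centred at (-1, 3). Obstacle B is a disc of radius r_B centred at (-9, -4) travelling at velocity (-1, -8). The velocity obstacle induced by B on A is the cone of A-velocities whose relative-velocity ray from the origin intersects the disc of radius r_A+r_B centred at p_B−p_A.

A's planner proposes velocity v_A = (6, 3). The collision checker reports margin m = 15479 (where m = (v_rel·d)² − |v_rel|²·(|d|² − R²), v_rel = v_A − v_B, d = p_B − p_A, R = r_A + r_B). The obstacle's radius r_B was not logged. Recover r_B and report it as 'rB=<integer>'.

m = 15479
d = (-8, -7);  v_rel = (7, 11),  |v_rel|² = 170
v_rel×d = (7)·(-7) − (11)·(-8) = 39
since m = R²·170 − 39²:  R² = (1521 + 15479) / 170 = 100
R = √100 = 10  ⇒  r_B = 10 − 4 = 6

rB=6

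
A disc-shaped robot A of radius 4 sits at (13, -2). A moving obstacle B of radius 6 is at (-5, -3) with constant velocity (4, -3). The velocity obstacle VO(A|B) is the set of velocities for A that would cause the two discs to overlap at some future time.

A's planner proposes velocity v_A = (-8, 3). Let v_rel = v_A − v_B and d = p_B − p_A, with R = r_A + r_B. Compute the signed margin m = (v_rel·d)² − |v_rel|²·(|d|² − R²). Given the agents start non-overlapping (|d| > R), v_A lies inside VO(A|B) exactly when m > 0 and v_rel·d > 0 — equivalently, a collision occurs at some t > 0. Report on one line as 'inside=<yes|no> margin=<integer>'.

d = (-18, -1),  |d|² = 325;  R = 4+6 = 10,  c = 325−10² = 225
v_rel = (-12, 6),  |v_rel|² = 180;  v_rel·d = (-12)·(-18) + (6)·(-1) = 210
180·t² − 420·t + 225 = 0  ⇒  m = 210² − 180·225 = 3600
m = 3600 > 0,  v_rel·d = 210 > 0  ⇒  inside

inside=yes margin=3600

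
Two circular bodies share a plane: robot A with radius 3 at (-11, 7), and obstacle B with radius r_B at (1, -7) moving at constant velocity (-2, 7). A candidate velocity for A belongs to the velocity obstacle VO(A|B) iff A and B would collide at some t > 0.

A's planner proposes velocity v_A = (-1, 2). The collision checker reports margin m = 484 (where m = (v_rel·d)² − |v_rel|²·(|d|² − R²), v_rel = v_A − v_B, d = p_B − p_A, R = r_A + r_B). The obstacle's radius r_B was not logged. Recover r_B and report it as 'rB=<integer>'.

m = 484
d = (12, -14);  v_rel = (1, -5),  |v_rel|² = 26
v_rel×d = (1)·(-14) − (-5)·(12) = 46
since m = R²·26 − 46²:  R² = (2116 + 484) / 26 = 100
R = √100 = 10  ⇒  r_B = 10 − 3 = 7

rB=7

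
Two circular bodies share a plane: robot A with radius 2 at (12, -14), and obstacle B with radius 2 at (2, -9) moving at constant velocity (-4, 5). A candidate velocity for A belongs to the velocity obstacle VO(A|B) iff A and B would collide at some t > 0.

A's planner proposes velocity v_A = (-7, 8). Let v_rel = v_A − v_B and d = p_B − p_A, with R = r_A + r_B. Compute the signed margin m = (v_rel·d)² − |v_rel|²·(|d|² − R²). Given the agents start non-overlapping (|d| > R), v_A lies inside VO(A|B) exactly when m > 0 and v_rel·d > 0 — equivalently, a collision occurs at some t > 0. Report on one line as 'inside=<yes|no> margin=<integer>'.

d = (-10, 5),  |d|² = 125;  R = 2+2 = 4,  c = 125−4² = 109
v_rel = (-3, 3),  |v_rel|² = 18;  v_rel·d = (-3)·(-10) + (3)·(5) = 45
18·t² − 90·t + 109 = 0  ⇒  m = 45² − 18·109 = 63
m = 63 > 0,  v_rel·d = 45 > 0  ⇒  inside

inside=yes margin=63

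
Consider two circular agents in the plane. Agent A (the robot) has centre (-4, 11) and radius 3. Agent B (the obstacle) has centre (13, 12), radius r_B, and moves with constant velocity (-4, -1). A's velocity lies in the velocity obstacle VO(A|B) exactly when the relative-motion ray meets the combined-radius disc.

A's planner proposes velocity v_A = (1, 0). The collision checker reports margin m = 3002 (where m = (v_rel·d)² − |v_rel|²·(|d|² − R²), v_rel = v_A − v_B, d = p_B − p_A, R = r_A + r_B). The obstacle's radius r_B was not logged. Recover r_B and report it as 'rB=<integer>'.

m = 3002
d = (17, 1);  v_rel = (5, 1),  |v_rel|² = 26
v_rel×d = (5)·(1) − (1)·(17) = -12
since m = R²·26 − (-12)²:  R² = (144 + 3002) / 26 = 121
R = √121 = 11  ⇒  r_B = 11 − 3 = 8

rB=8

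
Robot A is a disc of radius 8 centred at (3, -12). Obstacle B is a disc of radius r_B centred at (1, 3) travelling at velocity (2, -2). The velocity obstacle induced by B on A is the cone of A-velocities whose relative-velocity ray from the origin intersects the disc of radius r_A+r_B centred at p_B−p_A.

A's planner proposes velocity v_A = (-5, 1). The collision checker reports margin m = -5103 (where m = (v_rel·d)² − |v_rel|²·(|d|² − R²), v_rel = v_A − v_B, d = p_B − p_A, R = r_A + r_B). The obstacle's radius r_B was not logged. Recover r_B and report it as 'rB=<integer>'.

m = -5103
d = (-2, 15);  v_rel = (-7, 3),  |v_rel|² = 58
v_rel×d = (-7)·(15) − (3)·(-2) = -99
since m = R²·58 − (-99)²:  R² = (9801 + -5103) / 58 = 81
R = √81 = 9  ⇒  r_B = 9 − 8 = 1

rB=1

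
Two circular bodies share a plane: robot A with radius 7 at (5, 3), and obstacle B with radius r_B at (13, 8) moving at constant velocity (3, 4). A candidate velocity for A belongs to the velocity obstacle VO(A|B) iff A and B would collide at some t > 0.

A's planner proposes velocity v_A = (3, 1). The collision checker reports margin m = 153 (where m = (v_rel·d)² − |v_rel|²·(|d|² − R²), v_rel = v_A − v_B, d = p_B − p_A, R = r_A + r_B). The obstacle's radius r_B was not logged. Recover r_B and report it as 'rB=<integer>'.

m = 153
d = (8, 5);  v_rel = (0, -3),  |v_rel|² = 9
v_rel×d = (0)·(5) − (-3)·(8) = 24
since m = R²·9 − 24²:  R² = (576 + 153) / 9 = 81
R = √81 = 9  ⇒  r_B = 9 − 7 = 2

rB=2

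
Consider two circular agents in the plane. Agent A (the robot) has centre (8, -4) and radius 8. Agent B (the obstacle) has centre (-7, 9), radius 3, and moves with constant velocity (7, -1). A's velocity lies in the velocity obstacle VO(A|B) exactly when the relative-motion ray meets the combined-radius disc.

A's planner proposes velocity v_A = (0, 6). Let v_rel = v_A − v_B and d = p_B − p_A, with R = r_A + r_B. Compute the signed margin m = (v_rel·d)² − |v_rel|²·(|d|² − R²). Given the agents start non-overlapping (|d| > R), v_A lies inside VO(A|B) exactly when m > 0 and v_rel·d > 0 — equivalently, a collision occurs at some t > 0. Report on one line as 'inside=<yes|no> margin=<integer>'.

d = (-15, 13),  |d|² = 394;  R = 8+3 = 11,  c = 394−11² = 273
v_rel = (-7, 7),  |v_rel|² = 98;  v_rel·d = (-7)·(-15) + (7)·(13) = 196
98·t² − 392·t + 273 = 0  ⇒  m = 196² − 98·273 = 11662
m = 11662 > 0,  v_rel·d = 196 > 0  ⇒  inside

inside=yes margin=11662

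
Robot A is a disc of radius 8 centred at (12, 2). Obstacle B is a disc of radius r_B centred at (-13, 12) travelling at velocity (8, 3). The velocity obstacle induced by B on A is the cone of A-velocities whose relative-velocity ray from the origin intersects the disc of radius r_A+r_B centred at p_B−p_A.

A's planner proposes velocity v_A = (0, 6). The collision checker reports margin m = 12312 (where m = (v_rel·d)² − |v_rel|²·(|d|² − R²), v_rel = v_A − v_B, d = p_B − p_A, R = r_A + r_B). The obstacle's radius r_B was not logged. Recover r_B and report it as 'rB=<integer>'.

m = 12312
d = (-25, 10);  v_rel = (-8, 3),  |v_rel|² = 73
v_rel×d = (-8)·(10) − (3)·(-25) = -5
since m = R²·73 − (-5)²:  R² = (25 + 12312) / 73 = 169
R = √169 = 13  ⇒  r_B = 13 − 8 = 5

rB=5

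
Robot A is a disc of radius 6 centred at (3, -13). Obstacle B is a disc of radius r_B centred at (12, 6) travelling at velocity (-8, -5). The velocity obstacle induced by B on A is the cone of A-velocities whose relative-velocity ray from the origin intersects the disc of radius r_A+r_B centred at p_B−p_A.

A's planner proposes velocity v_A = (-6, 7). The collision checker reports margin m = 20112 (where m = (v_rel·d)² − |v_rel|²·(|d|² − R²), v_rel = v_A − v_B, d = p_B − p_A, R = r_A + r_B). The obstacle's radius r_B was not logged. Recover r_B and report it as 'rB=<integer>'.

m = 20112
d = (9, 19);  v_rel = (2, 12),  |v_rel|² = 148
v_rel×d = (2)·(19) − (12)·(9) = -70
since m = R²·148 − (-70)²:  R² = (4900 + 20112) / 148 = 169
R = √169 = 13  ⇒  r_B = 13 − 6 = 7

rB=7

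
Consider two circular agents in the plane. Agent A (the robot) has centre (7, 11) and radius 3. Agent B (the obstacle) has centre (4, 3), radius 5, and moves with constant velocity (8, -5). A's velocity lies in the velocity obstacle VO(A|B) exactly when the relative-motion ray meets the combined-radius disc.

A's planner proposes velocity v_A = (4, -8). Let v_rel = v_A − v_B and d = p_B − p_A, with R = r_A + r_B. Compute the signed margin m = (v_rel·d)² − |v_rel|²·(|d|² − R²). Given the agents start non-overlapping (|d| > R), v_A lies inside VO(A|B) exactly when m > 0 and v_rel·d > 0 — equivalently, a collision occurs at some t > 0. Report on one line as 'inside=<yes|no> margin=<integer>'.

d = (-3, -8),  |d|² = 73;  R = 3+5 = 8,  c = 73−8² = 9
v_rel = (-4, -3),  |v_rel|² = 25;  v_rel·d = (-4)·(-3) + (-3)·(-8) = 36
25·t² − 72·t + 9 = 0  ⇒  m = 36² − 25·9 = 1071
m = 1071 > 0,  v_rel·d = 36 > 0  ⇒  inside

inside=yes margin=1071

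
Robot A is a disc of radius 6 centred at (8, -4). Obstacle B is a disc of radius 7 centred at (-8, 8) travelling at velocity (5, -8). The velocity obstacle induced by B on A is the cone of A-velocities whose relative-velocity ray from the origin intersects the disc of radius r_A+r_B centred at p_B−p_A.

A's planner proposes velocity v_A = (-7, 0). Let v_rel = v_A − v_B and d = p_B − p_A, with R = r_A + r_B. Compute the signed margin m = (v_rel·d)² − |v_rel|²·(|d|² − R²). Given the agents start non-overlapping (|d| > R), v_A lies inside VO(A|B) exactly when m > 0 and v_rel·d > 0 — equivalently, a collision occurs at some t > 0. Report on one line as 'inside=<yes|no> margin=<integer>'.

d = (-16, 12),  |d|² = 400;  R = 6+7 = 13,  c = 400−13² = 231
v_rel = (-12, 8),  |v_rel|² = 208;  v_rel·d = (-12)·(-16) + (8)·(12) = 288
208·t² − 576·t + 231 = 0  ⇒  m = 288² − 208·231 = 34896
m = 34896 > 0,  v_rel·d = 288 > 0  ⇒  inside

inside=yes margin=34896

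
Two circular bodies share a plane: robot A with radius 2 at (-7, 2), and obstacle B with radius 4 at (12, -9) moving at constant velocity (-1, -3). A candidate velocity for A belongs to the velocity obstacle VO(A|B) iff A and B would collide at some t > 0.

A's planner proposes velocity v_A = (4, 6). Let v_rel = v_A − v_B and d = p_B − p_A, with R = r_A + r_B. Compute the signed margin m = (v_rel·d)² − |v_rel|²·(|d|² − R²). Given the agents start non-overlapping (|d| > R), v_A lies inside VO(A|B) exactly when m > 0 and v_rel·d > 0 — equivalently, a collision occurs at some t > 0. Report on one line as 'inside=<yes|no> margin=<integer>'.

d = (19, -11),  |d|² = 482;  R = 2+4 = 6,  c = 482−6² = 446
v_rel = (5, 9),  |v_rel|² = 106;  v_rel·d = (5)·(19) + (9)·(-11) = -4
106·t² + 8·t + 446 = 0  ⇒  m = (-4)² − 106·446 = -47260
m = -47260 < 0,  v_rel·d = -4 < 0  ⇒  outside

inside=no margin=-47260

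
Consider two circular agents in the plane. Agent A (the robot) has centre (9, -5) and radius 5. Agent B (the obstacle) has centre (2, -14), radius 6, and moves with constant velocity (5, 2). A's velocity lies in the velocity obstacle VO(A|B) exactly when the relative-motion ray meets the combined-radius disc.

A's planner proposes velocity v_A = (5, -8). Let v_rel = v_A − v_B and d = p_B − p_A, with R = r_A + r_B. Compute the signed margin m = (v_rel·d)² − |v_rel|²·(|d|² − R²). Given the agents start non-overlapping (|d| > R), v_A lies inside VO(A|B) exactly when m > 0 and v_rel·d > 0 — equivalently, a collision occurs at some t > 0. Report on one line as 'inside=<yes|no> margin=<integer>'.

d = (-7, -9),  |d|² = 130;  R = 5+6 = 11,  c = 130−11² = 9
v_rel = (0, -10),  |v_rel|² = 100;  v_rel·d = (0)·(-7) + (-10)·(-9) = 90
100·t² − 180·t + 9 = 0  ⇒  m = 90² − 100·9 = 7200
m = 7200 > 0,  v_rel·d = 90 > 0  ⇒  inside

inside=yes margin=7200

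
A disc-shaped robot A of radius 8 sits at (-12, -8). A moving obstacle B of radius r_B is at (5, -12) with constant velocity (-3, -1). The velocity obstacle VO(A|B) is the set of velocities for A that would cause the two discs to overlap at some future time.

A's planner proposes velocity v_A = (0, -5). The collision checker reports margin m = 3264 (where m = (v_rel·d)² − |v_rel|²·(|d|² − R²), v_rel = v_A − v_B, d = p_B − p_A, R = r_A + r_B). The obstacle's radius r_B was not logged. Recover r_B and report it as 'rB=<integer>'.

m = 3264
d = (17, -4);  v_rel = (3, -4),  |v_rel|² = 25
v_rel×d = (3)·(-4) − (-4)·(17) = 56
since m = R²·25 − 56²:  R² = (3136 + 3264) / 25 = 256
R = √256 = 16  ⇒  r_B = 16 − 8 = 8

rB=8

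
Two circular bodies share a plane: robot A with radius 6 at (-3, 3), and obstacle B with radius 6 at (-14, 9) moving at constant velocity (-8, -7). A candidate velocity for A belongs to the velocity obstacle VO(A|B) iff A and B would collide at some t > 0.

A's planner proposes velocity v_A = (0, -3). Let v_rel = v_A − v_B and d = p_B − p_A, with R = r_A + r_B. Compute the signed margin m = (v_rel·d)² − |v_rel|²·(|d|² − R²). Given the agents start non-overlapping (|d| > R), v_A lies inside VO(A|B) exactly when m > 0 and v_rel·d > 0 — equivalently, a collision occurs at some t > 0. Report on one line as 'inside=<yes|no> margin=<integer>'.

d = (-11, 6),  |d|² = 157;  R = 6+6 = 12,  c = 157−12² = 13
v_rel = (8, 4),  |v_rel|² = 80;  v_rel·d = (8)·(-11) + (4)·(6) = -64
80·t² + 128·t + 13 = 0  ⇒  m = (-64)² − 80·13 = 3056
m = 3056 > 0,  v_rel·d = -64 < 0  ⇒  outside

inside=no margin=3056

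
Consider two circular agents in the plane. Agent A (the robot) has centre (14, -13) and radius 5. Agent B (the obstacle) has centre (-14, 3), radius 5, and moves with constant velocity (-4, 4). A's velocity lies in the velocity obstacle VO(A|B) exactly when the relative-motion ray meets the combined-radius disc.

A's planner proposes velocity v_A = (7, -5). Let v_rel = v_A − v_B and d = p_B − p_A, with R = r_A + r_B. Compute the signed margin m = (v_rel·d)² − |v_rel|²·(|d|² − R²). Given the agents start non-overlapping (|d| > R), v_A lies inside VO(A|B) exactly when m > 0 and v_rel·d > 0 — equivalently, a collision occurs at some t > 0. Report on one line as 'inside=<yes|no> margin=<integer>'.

d = (-28, 16),  |d|² = 1040;  R = 5+5 = 10,  c = 1040−10² = 940
v_rel = (11, -9),  |v_rel|² = 202;  v_rel·d = (11)·(-28) + (-9)·(16) = -452
202·t² + 904·t + 940 = 0  ⇒  m = (-452)² − 202·940 = 14424
m = 14424 > 0,  v_rel·d = -452 < 0  ⇒  outside

inside=no margin=14424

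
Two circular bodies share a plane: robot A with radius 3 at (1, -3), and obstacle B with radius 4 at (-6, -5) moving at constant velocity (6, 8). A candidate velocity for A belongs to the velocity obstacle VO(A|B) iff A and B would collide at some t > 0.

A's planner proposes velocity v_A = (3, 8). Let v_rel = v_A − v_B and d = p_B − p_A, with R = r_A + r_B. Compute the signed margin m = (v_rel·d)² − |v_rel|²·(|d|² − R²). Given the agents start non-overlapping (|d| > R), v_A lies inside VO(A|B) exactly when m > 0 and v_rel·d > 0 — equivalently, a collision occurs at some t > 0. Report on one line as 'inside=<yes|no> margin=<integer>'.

d = (-7, -2),  |d|² = 53;  R = 3+4 = 7,  c = 53−7² = 4
v_rel = (-3, 0),  |v_rel|² = 9;  v_rel·d = (-3)·(-7) + (0)·(-2) = 21
9·t² − 42·t + 4 = 0  ⇒  m = 21² − 9·4 = 405
m = 405 > 0,  v_rel·d = 21 > 0  ⇒  inside

inside=yes margin=405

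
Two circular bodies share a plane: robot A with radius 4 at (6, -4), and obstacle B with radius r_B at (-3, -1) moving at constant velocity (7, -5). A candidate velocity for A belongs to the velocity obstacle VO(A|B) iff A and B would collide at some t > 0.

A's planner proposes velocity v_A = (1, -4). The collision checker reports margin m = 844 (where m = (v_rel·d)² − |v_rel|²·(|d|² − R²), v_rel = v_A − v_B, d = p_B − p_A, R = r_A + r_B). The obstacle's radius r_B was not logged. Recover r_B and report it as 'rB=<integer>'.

m = 844
d = (-9, 3);  v_rel = (-6, 1),  |v_rel|² = 37
v_rel×d = (-6)·(3) − (1)·(-9) = -9
since m = R²·37 − (-9)²:  R² = (81 + 844) / 37 = 25
R = √25 = 5  ⇒  r_B = 5 − 4 = 1

rB=1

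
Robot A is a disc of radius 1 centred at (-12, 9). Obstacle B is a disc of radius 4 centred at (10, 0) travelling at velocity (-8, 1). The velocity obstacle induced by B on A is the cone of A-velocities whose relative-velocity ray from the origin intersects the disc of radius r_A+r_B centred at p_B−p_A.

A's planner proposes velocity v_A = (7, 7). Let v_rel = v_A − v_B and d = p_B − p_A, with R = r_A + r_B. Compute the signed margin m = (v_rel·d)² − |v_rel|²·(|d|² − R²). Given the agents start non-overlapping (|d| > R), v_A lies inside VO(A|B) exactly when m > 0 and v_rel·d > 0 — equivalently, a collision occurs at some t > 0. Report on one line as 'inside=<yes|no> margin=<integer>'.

d = (22, -9),  |d|² = 565;  R = 1+4 = 5,  c = 565−5² = 540
v_rel = (15, 6),  |v_rel|² = 261;  v_rel·d = (15)·(22) + (6)·(-9) = 276
261·t² − 552·t + 540 = 0  ⇒  m = 276² − 261·540 = -64764
m = -64764 < 0,  v_rel·d = 276 > 0  ⇒  outside

inside=no margin=-64764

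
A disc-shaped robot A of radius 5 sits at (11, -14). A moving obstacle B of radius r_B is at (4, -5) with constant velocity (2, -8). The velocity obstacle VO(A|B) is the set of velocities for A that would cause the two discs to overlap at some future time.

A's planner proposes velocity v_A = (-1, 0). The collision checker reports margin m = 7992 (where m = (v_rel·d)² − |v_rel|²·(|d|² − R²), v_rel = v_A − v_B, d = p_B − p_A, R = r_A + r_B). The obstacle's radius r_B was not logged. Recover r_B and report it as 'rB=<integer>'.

m = 7992
d = (-7, 9);  v_rel = (-3, 8),  |v_rel|² = 73
v_rel×d = (-3)·(9) − (8)·(-7) = 29
since m = R²·73 − 29²:  R² = (841 + 7992) / 73 = 121
R = √121 = 11  ⇒  r_B = 11 − 5 = 6

rB=6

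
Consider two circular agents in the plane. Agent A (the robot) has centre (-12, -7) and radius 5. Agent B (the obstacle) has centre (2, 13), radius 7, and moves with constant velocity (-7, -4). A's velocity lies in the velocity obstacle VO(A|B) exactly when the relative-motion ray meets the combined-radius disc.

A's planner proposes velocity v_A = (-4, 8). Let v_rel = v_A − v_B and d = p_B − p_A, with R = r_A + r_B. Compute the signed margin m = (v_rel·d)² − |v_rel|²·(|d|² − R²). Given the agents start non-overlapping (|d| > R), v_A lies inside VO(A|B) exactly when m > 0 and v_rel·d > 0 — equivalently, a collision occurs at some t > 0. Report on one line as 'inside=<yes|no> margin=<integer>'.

d = (14, 20),  |d|² = 596;  R = 5+7 = 12,  c = 596−12² = 452
v_rel = (3, 12),  |v_rel|² = 153;  v_rel·d = (3)·(14) + (12)·(20) = 282
153·t² − 564·t + 452 = 0  ⇒  m = 282² − 153·452 = 10368
m = 10368 > 0,  v_rel·d = 282 > 0  ⇒  inside

inside=yes margin=10368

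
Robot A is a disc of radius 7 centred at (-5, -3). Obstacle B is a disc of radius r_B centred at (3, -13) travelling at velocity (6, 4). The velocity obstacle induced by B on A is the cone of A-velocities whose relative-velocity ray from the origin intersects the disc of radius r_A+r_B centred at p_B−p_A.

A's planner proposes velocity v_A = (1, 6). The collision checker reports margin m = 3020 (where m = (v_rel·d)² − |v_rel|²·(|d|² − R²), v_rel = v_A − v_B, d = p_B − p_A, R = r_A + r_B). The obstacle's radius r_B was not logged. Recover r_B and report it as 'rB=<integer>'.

m = 3020
d = (8, -10);  v_rel = (-5, 2),  |v_rel|² = 29
v_rel×d = (-5)·(-10) − (2)·(8) = 34
since m = R²·29 − 34²:  R² = (1156 + 3020) / 29 = 144
R = √144 = 12  ⇒  r_B = 12 − 7 = 5

rB=5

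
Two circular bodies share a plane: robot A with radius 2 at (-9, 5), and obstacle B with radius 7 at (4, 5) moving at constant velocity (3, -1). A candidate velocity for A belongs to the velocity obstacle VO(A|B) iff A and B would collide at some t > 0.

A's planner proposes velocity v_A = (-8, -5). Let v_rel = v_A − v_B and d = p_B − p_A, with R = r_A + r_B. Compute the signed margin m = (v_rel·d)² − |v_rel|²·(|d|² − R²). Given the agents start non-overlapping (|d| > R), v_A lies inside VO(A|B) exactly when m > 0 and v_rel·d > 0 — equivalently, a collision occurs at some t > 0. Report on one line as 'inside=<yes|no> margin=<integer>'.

d = (13, 0),  |d|² = 169;  R = 2+7 = 9,  c = 169−9² = 88
v_rel = (-11, -4),  |v_rel|² = 137;  v_rel·d = (-11)·(13) + (-4)·(0) = -143
137·t² + 286·t + 88 = 0  ⇒  m = (-143)² − 137·88 = 8393
m = 8393 > 0,  v_rel·d = -143 < 0  ⇒  outside

inside=no margin=8393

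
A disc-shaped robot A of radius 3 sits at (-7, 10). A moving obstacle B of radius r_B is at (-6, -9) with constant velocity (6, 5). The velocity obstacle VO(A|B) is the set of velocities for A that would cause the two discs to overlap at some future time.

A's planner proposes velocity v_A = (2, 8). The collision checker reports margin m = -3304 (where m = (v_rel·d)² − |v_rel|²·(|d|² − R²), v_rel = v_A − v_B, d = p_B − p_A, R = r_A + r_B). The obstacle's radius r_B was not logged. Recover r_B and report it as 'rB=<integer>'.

m = -3304
d = (1, -19);  v_rel = (-4, 3),  |v_rel|² = 25
v_rel×d = (-4)·(-19) − (3)·(1) = 73
since m = R²·25 − 73²:  R² = (5329 + -3304) / 25 = 81
R = √81 = 9  ⇒  r_B = 9 − 3 = 6

rB=6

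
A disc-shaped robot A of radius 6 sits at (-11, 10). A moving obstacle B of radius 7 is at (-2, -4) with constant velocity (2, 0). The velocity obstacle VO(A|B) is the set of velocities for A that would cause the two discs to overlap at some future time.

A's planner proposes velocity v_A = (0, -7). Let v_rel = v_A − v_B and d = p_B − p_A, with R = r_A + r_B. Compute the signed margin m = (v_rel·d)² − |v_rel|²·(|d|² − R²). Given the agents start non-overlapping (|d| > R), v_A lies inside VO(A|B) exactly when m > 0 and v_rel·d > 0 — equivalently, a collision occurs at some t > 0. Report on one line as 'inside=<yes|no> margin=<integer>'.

d = (9, -14),  |d|² = 277;  R = 6+7 = 13,  c = 277−13² = 108
v_rel = (-2, -7),  |v_rel|² = 53;  v_rel·d = (-2)·(9) + (-7)·(-14) = 80
53·t² − 160·t + 108 = 0  ⇒  m = 80² − 53·108 = 676
m = 676 > 0,  v_rel·d = 80 > 0  ⇒  inside

inside=yes margin=676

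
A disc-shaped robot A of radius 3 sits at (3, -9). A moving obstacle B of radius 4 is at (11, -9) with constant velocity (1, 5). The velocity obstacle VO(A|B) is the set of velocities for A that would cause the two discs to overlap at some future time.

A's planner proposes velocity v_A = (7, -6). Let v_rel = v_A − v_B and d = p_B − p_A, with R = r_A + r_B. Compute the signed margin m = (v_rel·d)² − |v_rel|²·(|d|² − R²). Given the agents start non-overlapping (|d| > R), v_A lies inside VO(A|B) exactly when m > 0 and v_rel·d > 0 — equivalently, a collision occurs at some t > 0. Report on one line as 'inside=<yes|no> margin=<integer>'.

d = (8, 0),  |d|² = 64;  R = 3+4 = 7,  c = 64−7² = 15
v_rel = (6, -11),  |v_rel|² = 157;  v_rel·d = (6)·(8) + (-11)·(0) = 48
157·t² − 96·t + 15 = 0  ⇒  m = 48² − 157·15 = -51
m = -51 < 0,  v_rel·d = 48 > 0  ⇒  outside

inside=no margin=-51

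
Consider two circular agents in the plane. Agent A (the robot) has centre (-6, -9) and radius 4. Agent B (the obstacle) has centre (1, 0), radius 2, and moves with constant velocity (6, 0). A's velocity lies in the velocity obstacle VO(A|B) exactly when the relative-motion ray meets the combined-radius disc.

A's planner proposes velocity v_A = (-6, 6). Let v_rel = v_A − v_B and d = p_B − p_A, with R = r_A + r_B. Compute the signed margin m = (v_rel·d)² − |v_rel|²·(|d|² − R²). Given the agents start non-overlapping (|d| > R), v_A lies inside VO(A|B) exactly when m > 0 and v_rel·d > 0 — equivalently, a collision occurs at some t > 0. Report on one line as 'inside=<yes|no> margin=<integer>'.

d = (7, 9),  |d|² = 130;  R = 4+2 = 6,  c = 130−6² = 94
v_rel = (-12, 6),  |v_rel|² = 180;  v_rel·d = (-12)·(7) + (6)·(9) = -30
180·t² + 60·t + 94 = 0  ⇒  m = (-30)² − 180·94 = -16020
m = -16020 < 0,  v_rel·d = -30 < 0  ⇒  outside

inside=no margin=-16020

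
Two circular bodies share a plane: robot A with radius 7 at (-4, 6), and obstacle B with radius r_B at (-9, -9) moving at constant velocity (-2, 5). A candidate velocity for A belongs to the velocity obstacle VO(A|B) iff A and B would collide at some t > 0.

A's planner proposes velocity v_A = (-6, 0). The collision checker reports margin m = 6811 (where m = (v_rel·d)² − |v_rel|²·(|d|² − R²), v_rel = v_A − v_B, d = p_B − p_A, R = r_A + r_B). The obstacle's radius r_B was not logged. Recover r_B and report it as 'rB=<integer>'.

m = 6811
d = (-5, -15);  v_rel = (-4, -5),  |v_rel|² = 41
v_rel×d = (-4)·(-15) − (-5)·(-5) = 35
since m = R²·41 − 35²:  R² = (1225 + 6811) / 41 = 196
R = √196 = 14  ⇒  r_B = 14 − 7 = 7

rB=7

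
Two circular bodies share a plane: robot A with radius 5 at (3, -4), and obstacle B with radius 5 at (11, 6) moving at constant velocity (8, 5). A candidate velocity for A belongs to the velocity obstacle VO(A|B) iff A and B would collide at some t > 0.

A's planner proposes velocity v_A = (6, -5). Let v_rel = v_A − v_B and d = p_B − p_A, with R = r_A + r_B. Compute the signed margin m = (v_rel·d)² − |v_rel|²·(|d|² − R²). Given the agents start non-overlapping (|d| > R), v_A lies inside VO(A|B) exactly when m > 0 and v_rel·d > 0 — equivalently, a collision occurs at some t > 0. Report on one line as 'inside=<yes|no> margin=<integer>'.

d = (8, 10),  |d|² = 164;  R = 5+5 = 10,  c = 164−10² = 64
v_rel = (-2, -10),  |v_rel|² = 104;  v_rel·d = (-2)·(8) + (-10)·(10) = -116
104·t² + 232·t + 64 = 0  ⇒  m = (-116)² − 104·64 = 6800
m = 6800 > 0,  v_rel·d = -116 < 0  ⇒  outside

inside=no margin=6800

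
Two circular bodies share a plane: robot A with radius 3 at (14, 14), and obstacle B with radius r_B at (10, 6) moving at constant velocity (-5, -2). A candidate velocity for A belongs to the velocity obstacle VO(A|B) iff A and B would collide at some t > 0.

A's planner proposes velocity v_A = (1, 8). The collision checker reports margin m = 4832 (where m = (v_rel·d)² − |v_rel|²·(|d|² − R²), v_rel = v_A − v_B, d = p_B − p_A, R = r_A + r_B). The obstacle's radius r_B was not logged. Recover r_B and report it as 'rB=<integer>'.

m = 4832
d = (-4, -8);  v_rel = (6, 10),  |v_rel|² = 136
v_rel×d = (6)·(-8) − (10)·(-4) = -8
since m = R²·136 − (-8)²:  R² = (64 + 4832) / 136 = 36
R = √36 = 6  ⇒  r_B = 6 − 3 = 3

rB=3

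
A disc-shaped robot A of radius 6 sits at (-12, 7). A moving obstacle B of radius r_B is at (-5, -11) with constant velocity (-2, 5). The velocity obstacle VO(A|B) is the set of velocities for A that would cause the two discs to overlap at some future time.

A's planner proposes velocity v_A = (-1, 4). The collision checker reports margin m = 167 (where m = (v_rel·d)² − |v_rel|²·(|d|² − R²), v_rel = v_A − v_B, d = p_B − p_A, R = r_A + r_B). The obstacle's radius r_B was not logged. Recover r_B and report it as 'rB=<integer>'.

m = 167
d = (7, -18);  v_rel = (1, -1),  |v_rel|² = 2
v_rel×d = (1)·(-18) − (-1)·(7) = -11
since m = R²·2 − (-11)²:  R² = (121 + 167) / 2 = 144
R = √144 = 12  ⇒  r_B = 12 − 6 = 6

rB=6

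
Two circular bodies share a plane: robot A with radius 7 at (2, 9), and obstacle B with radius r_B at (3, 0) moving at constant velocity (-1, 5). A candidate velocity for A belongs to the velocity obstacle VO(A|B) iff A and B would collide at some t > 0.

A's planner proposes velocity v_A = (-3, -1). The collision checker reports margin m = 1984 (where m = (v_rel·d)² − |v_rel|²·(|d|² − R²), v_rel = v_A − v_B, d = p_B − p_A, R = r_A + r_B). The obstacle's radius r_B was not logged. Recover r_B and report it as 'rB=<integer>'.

m = 1984
d = (1, -9);  v_rel = (-2, -6),  |v_rel|² = 40
v_rel×d = (-2)·(-9) − (-6)·(1) = 24
since m = R²·40 − 24²:  R² = (576 + 1984) / 40 = 64
R = √64 = 8  ⇒  r_B = 8 − 7 = 1

rB=1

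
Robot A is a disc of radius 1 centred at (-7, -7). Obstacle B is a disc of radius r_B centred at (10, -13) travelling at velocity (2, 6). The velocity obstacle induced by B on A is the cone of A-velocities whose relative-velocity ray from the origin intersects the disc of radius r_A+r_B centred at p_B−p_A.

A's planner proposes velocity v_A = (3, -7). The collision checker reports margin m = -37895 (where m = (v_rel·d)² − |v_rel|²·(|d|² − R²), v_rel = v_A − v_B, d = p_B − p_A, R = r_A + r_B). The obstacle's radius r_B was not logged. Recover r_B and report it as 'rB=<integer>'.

m = -37895
d = (17, -6);  v_rel = (1, -13),  |v_rel|² = 170
v_rel×d = (1)·(-6) − (-13)·(17) = 215
since m = R²·170 − 215²:  R² = (46225 + -37895) / 170 = 49
R = √49 = 7  ⇒  r_B = 7 − 1 = 6

rB=6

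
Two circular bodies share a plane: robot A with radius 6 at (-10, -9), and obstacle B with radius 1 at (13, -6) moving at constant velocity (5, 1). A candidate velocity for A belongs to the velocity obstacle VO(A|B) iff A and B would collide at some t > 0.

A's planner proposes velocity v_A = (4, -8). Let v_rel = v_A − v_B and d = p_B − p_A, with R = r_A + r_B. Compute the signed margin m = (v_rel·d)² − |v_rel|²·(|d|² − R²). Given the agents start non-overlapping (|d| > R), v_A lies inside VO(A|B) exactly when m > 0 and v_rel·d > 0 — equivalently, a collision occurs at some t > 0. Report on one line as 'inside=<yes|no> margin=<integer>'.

d = (23, 3),  |d|² = 538;  R = 6+1 = 7,  c = 538−7² = 489
v_rel = (-1, -9),  |v_rel|² = 82;  v_rel·d = (-1)·(23) + (-9)·(3) = -50
82·t² + 100·t + 489 = 0  ⇒  m = (-50)² − 82·489 = -37598
m = -37598 < 0,  v_rel·d = -50 < 0  ⇒  outside

inside=no margin=-37598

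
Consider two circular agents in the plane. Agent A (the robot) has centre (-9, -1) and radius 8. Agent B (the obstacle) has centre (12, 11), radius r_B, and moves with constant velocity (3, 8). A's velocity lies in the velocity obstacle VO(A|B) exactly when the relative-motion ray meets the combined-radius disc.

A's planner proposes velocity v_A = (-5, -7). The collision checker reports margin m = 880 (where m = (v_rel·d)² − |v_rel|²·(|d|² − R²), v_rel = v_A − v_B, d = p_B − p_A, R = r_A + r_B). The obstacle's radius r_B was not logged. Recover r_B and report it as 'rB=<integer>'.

m = 880
d = (21, 12);  v_rel = (-8, -15),  |v_rel|² = 289
v_rel×d = (-8)·(12) − (-15)·(21) = 219
since m = R²·289 − 219²:  R² = (47961 + 880) / 289 = 169
R = √169 = 13  ⇒  r_B = 13 − 8 = 5

rB=5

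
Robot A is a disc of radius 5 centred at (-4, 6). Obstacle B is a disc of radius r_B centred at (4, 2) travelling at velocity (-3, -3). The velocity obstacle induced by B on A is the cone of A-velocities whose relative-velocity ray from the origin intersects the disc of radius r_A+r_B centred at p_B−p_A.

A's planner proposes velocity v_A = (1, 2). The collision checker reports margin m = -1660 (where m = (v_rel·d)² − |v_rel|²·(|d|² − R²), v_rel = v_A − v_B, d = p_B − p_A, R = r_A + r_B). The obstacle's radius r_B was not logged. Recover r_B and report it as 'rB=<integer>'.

m = -1660
d = (8, -4);  v_rel = (4, 5),  |v_rel|² = 41
v_rel×d = (4)·(-4) − (5)·(8) = -56
since m = R²·41 − (-56)²:  R² = (3136 + -1660) / 41 = 36
R = √36 = 6  ⇒  r_B = 6 − 5 = 1

rB=1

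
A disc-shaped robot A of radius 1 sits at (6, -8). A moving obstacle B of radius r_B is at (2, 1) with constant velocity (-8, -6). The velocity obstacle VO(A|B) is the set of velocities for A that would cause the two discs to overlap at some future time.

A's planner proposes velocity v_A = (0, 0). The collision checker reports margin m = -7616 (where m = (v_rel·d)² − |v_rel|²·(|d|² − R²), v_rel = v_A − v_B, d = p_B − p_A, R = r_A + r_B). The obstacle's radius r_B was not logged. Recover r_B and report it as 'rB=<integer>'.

m = -7616
d = (-4, 9);  v_rel = (8, 6),  |v_rel|² = 100
v_rel×d = (8)·(9) − (6)·(-4) = 96
since m = R²·100 − 96²:  R² = (9216 + -7616) / 100 = 16
R = √16 = 4  ⇒  r_B = 4 − 1 = 3

rB=3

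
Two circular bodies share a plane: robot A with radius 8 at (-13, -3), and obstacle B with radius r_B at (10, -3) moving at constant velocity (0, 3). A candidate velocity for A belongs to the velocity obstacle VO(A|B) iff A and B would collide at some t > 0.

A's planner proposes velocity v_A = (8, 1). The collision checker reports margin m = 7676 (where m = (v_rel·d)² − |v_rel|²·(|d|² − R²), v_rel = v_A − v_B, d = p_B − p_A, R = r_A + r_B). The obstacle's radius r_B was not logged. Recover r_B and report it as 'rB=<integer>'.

m = 7676
d = (23, 0);  v_rel = (8, -2),  |v_rel|² = 68
v_rel×d = (8)·(0) − (-2)·(23) = 46
since m = R²·68 − 46²:  R² = (2116 + 7676) / 68 = 144
R = √144 = 12  ⇒  r_B = 12 − 8 = 4

rB=4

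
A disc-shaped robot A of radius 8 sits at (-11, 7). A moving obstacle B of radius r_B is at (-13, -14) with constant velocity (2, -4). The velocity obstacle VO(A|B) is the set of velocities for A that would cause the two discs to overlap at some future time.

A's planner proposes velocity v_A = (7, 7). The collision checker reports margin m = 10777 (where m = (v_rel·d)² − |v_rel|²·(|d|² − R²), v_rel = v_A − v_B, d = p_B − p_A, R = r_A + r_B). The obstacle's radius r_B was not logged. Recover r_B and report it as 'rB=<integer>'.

m = 10777
d = (-2, -21);  v_rel = (5, 11),  |v_rel|² = 146
v_rel×d = (5)·(-21) − (11)·(-2) = -83
since m = R²·146 − (-83)²:  R² = (6889 + 10777) / 146 = 121
R = √121 = 11  ⇒  r_B = 11 − 8 = 3

rB=3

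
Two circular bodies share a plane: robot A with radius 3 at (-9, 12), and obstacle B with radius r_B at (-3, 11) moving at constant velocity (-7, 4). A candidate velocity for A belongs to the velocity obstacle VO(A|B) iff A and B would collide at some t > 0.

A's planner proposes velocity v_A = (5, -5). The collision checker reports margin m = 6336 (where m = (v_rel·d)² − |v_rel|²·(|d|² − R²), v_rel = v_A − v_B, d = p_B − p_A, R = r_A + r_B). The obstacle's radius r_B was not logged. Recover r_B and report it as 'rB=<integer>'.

m = 6336
d = (6, -1);  v_rel = (12, -9),  |v_rel|² = 225
v_rel×d = (12)·(-1) − (-9)·(6) = 42
since m = R²·225 − 42²:  R² = (1764 + 6336) / 225 = 36
R = √36 = 6  ⇒  r_B = 6 − 3 = 3

rB=3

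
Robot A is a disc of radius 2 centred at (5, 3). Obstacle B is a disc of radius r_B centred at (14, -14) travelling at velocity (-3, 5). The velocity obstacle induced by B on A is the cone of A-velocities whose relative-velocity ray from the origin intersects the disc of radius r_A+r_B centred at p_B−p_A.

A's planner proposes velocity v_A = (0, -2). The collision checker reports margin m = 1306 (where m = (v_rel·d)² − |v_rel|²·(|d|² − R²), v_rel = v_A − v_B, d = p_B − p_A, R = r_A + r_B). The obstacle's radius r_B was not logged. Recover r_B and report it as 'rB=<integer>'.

m = 1306
d = (9, -17);  v_rel = (3, -7),  |v_rel|² = 58
v_rel×d = (3)·(-17) − (-7)·(9) = 12
since m = R²·58 − 12²:  R² = (144 + 1306) / 58 = 25
R = √25 = 5  ⇒  r_B = 5 − 2 = 3

rB=3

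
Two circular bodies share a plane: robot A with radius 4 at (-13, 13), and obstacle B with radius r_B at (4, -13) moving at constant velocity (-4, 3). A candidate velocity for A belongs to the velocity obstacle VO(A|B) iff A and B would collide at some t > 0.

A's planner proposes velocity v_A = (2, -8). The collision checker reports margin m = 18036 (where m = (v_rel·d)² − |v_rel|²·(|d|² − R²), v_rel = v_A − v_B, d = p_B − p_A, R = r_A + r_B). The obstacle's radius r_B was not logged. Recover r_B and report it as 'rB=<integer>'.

m = 18036
d = (17, -26);  v_rel = (6, -11),  |v_rel|² = 157
v_rel×d = (6)·(-26) − (-11)·(17) = 31
since m = R²·157 − 31²:  R² = (961 + 18036) / 157 = 121
R = √121 = 11  ⇒  r_B = 11 − 4 = 7

rB=7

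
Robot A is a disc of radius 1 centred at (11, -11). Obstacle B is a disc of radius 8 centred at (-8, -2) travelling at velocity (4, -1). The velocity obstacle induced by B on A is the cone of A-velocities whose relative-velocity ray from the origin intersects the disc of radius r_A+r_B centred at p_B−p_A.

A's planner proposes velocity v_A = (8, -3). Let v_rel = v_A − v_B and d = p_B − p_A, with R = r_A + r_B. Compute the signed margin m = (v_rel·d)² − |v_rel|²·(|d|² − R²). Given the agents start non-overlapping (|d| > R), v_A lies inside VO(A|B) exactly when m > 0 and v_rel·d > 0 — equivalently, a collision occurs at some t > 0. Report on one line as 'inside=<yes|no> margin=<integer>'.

d = (-19, 9),  |d|² = 442;  R = 1+8 = 9,  c = 442−9² = 361
v_rel = (4, -2),  |v_rel|² = 20;  v_rel·d = (4)·(-19) + (-2)·(9) = -94
20·t² + 188·t + 361 = 0  ⇒  m = (-94)² − 20·361 = 1616
m = 1616 > 0,  v_rel·d = -94 < 0  ⇒  outside

inside=no margin=1616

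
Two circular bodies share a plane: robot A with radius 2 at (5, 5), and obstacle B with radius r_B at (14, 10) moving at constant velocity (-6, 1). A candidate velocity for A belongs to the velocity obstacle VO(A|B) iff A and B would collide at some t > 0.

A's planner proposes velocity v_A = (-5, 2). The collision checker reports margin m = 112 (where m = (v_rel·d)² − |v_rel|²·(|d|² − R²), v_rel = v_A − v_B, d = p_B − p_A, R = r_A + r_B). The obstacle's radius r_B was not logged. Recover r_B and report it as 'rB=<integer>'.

m = 112
d = (9, 5);  v_rel = (1, 1),  |v_rel|² = 2
v_rel×d = (1)·(5) − (1)·(9) = -4
since m = R²·2 − (-4)²:  R² = (16 + 112) / 2 = 64
R = √64 = 8  ⇒  r_B = 8 − 2 = 6

rB=6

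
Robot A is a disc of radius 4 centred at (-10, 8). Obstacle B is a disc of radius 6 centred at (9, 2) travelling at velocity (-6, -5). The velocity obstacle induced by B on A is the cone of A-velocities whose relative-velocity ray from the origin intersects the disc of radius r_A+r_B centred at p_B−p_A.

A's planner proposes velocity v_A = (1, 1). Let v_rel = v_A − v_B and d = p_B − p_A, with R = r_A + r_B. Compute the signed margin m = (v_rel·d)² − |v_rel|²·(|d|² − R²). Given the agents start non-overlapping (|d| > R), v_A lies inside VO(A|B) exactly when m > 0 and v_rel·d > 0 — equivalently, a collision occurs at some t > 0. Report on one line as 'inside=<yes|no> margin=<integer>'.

d = (19, -6),  |d|² = 397;  R = 4+6 = 10,  c = 397−10² = 297
v_rel = (7, 6),  |v_rel|² = 85;  v_rel·d = (7)·(19) + (6)·(-6) = 97
85·t² − 194·t + 297 = 0  ⇒  m = 97² − 85·297 = -15836
m = -15836 < 0,  v_rel·d = 97 > 0  ⇒  outside

inside=no margin=-15836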